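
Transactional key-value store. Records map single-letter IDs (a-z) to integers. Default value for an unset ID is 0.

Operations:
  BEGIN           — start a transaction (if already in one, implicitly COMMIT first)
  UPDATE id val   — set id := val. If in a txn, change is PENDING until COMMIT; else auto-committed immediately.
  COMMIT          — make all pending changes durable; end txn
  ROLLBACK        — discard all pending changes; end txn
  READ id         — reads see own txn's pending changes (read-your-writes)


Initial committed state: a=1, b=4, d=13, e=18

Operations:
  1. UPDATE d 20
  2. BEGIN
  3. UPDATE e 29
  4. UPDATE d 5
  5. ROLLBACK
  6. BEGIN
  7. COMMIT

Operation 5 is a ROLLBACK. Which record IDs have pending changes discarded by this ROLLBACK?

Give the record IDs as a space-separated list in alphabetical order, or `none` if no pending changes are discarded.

Initial committed: {a=1, b=4, d=13, e=18}
Op 1: UPDATE d=20 (auto-commit; committed d=20)
Op 2: BEGIN: in_txn=True, pending={}
Op 3: UPDATE e=29 (pending; pending now {e=29})
Op 4: UPDATE d=5 (pending; pending now {d=5, e=29})
Op 5: ROLLBACK: discarded pending ['d', 'e']; in_txn=False
Op 6: BEGIN: in_txn=True, pending={}
Op 7: COMMIT: merged [] into committed; committed now {a=1, b=4, d=20, e=18}
ROLLBACK at op 5 discards: ['d', 'e']

Answer: d e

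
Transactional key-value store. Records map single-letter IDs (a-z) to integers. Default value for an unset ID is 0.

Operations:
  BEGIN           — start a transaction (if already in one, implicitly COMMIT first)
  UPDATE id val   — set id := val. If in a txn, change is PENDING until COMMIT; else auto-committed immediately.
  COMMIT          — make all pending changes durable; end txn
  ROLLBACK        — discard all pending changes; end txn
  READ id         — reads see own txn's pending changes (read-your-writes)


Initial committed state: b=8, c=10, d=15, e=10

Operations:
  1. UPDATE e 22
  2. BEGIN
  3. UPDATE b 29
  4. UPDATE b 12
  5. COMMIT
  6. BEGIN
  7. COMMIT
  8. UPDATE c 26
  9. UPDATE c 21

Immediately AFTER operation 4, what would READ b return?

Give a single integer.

Answer: 12

Derivation:
Initial committed: {b=8, c=10, d=15, e=10}
Op 1: UPDATE e=22 (auto-commit; committed e=22)
Op 2: BEGIN: in_txn=True, pending={}
Op 3: UPDATE b=29 (pending; pending now {b=29})
Op 4: UPDATE b=12 (pending; pending now {b=12})
After op 4: visible(b) = 12 (pending={b=12}, committed={b=8, c=10, d=15, e=22})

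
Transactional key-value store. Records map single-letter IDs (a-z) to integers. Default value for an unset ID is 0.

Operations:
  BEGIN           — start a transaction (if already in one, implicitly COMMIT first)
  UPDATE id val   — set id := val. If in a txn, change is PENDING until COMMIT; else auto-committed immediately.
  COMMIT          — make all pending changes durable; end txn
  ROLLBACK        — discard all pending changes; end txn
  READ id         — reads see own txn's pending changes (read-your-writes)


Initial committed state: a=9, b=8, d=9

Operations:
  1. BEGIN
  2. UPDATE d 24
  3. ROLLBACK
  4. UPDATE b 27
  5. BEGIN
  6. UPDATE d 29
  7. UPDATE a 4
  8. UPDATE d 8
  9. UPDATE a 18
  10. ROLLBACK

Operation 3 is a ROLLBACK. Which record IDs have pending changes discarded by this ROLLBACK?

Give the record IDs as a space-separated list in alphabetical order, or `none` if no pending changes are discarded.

Answer: d

Derivation:
Initial committed: {a=9, b=8, d=9}
Op 1: BEGIN: in_txn=True, pending={}
Op 2: UPDATE d=24 (pending; pending now {d=24})
Op 3: ROLLBACK: discarded pending ['d']; in_txn=False
Op 4: UPDATE b=27 (auto-commit; committed b=27)
Op 5: BEGIN: in_txn=True, pending={}
Op 6: UPDATE d=29 (pending; pending now {d=29})
Op 7: UPDATE a=4 (pending; pending now {a=4, d=29})
Op 8: UPDATE d=8 (pending; pending now {a=4, d=8})
Op 9: UPDATE a=18 (pending; pending now {a=18, d=8})
Op 10: ROLLBACK: discarded pending ['a', 'd']; in_txn=False
ROLLBACK at op 3 discards: ['d']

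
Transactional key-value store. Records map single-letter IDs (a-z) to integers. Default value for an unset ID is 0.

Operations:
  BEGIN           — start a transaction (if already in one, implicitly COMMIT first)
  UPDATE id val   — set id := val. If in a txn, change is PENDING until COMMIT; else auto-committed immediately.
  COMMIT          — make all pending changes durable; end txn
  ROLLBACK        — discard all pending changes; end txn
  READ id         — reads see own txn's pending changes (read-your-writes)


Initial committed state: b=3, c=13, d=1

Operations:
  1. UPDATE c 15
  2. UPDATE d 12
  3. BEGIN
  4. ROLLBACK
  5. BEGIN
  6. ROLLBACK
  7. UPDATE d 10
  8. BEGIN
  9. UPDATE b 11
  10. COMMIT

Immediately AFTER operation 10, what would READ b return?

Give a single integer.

Answer: 11

Derivation:
Initial committed: {b=3, c=13, d=1}
Op 1: UPDATE c=15 (auto-commit; committed c=15)
Op 2: UPDATE d=12 (auto-commit; committed d=12)
Op 3: BEGIN: in_txn=True, pending={}
Op 4: ROLLBACK: discarded pending []; in_txn=False
Op 5: BEGIN: in_txn=True, pending={}
Op 6: ROLLBACK: discarded pending []; in_txn=False
Op 7: UPDATE d=10 (auto-commit; committed d=10)
Op 8: BEGIN: in_txn=True, pending={}
Op 9: UPDATE b=11 (pending; pending now {b=11})
Op 10: COMMIT: merged ['b'] into committed; committed now {b=11, c=15, d=10}
After op 10: visible(b) = 11 (pending={}, committed={b=11, c=15, d=10})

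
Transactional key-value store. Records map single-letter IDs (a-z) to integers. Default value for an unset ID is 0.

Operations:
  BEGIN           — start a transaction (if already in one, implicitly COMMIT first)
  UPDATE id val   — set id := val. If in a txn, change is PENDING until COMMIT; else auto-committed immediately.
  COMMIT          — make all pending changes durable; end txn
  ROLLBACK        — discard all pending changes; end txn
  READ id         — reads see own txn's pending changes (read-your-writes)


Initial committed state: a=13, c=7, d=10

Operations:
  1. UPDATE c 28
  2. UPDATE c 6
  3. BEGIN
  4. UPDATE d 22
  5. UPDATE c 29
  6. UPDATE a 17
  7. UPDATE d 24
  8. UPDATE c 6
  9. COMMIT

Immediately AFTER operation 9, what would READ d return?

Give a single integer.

Initial committed: {a=13, c=7, d=10}
Op 1: UPDATE c=28 (auto-commit; committed c=28)
Op 2: UPDATE c=6 (auto-commit; committed c=6)
Op 3: BEGIN: in_txn=True, pending={}
Op 4: UPDATE d=22 (pending; pending now {d=22})
Op 5: UPDATE c=29 (pending; pending now {c=29, d=22})
Op 6: UPDATE a=17 (pending; pending now {a=17, c=29, d=22})
Op 7: UPDATE d=24 (pending; pending now {a=17, c=29, d=24})
Op 8: UPDATE c=6 (pending; pending now {a=17, c=6, d=24})
Op 9: COMMIT: merged ['a', 'c', 'd'] into committed; committed now {a=17, c=6, d=24}
After op 9: visible(d) = 24 (pending={}, committed={a=17, c=6, d=24})

Answer: 24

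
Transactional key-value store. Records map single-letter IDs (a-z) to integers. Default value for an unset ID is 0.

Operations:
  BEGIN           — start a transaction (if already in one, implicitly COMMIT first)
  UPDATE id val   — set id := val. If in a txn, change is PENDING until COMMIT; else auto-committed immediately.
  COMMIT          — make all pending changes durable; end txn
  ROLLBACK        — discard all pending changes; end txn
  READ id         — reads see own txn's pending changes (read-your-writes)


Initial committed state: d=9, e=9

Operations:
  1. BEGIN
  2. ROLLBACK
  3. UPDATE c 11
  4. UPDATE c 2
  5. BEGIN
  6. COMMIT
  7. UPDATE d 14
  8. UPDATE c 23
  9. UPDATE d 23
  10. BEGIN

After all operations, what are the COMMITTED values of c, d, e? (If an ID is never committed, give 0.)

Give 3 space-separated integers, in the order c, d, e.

Initial committed: {d=9, e=9}
Op 1: BEGIN: in_txn=True, pending={}
Op 2: ROLLBACK: discarded pending []; in_txn=False
Op 3: UPDATE c=11 (auto-commit; committed c=11)
Op 4: UPDATE c=2 (auto-commit; committed c=2)
Op 5: BEGIN: in_txn=True, pending={}
Op 6: COMMIT: merged [] into committed; committed now {c=2, d=9, e=9}
Op 7: UPDATE d=14 (auto-commit; committed d=14)
Op 8: UPDATE c=23 (auto-commit; committed c=23)
Op 9: UPDATE d=23 (auto-commit; committed d=23)
Op 10: BEGIN: in_txn=True, pending={}
Final committed: {c=23, d=23, e=9}

Answer: 23 23 9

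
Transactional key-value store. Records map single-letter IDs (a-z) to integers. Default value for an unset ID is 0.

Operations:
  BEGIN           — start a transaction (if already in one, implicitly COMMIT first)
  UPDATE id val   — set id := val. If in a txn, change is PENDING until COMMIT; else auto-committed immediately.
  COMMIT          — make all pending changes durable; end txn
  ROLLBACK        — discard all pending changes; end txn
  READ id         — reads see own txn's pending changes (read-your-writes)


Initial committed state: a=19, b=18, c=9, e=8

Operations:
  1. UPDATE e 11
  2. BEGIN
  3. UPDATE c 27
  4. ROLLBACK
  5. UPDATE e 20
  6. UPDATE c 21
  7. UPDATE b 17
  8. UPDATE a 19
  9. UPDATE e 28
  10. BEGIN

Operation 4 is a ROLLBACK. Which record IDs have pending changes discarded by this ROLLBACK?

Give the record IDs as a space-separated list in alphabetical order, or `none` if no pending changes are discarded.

Answer: c

Derivation:
Initial committed: {a=19, b=18, c=9, e=8}
Op 1: UPDATE e=11 (auto-commit; committed e=11)
Op 2: BEGIN: in_txn=True, pending={}
Op 3: UPDATE c=27 (pending; pending now {c=27})
Op 4: ROLLBACK: discarded pending ['c']; in_txn=False
Op 5: UPDATE e=20 (auto-commit; committed e=20)
Op 6: UPDATE c=21 (auto-commit; committed c=21)
Op 7: UPDATE b=17 (auto-commit; committed b=17)
Op 8: UPDATE a=19 (auto-commit; committed a=19)
Op 9: UPDATE e=28 (auto-commit; committed e=28)
Op 10: BEGIN: in_txn=True, pending={}
ROLLBACK at op 4 discards: ['c']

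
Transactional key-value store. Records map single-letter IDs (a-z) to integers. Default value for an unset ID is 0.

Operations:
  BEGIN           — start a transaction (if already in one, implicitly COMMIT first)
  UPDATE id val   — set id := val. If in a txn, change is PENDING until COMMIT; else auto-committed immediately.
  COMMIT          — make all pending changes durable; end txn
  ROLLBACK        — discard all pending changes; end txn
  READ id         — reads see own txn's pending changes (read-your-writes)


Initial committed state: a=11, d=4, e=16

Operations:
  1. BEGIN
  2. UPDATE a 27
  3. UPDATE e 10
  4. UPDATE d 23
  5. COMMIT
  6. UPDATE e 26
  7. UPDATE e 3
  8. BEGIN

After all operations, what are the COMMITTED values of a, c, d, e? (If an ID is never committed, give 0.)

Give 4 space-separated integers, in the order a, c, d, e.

Initial committed: {a=11, d=4, e=16}
Op 1: BEGIN: in_txn=True, pending={}
Op 2: UPDATE a=27 (pending; pending now {a=27})
Op 3: UPDATE e=10 (pending; pending now {a=27, e=10})
Op 4: UPDATE d=23 (pending; pending now {a=27, d=23, e=10})
Op 5: COMMIT: merged ['a', 'd', 'e'] into committed; committed now {a=27, d=23, e=10}
Op 6: UPDATE e=26 (auto-commit; committed e=26)
Op 7: UPDATE e=3 (auto-commit; committed e=3)
Op 8: BEGIN: in_txn=True, pending={}
Final committed: {a=27, d=23, e=3}

Answer: 27 0 23 3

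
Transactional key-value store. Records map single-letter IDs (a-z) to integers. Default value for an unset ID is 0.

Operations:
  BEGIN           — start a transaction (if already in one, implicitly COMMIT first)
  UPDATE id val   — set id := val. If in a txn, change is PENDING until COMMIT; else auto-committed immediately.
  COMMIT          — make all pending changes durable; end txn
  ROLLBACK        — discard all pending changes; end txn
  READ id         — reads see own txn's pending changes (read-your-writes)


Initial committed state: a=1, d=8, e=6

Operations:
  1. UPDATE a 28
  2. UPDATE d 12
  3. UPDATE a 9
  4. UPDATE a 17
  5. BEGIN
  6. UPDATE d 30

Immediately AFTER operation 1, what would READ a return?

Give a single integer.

Answer: 28

Derivation:
Initial committed: {a=1, d=8, e=6}
Op 1: UPDATE a=28 (auto-commit; committed a=28)
After op 1: visible(a) = 28 (pending={}, committed={a=28, d=8, e=6})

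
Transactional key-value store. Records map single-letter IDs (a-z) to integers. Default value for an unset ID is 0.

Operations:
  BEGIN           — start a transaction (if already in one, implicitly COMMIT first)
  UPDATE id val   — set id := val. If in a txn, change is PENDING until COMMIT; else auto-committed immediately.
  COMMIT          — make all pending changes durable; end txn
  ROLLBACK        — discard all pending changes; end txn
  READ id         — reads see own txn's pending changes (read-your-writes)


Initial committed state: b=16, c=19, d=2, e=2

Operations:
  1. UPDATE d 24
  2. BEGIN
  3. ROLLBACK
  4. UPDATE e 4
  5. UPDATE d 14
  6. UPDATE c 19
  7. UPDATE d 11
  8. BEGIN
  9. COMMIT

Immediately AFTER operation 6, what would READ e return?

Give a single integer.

Answer: 4

Derivation:
Initial committed: {b=16, c=19, d=2, e=2}
Op 1: UPDATE d=24 (auto-commit; committed d=24)
Op 2: BEGIN: in_txn=True, pending={}
Op 3: ROLLBACK: discarded pending []; in_txn=False
Op 4: UPDATE e=4 (auto-commit; committed e=4)
Op 5: UPDATE d=14 (auto-commit; committed d=14)
Op 6: UPDATE c=19 (auto-commit; committed c=19)
After op 6: visible(e) = 4 (pending={}, committed={b=16, c=19, d=14, e=4})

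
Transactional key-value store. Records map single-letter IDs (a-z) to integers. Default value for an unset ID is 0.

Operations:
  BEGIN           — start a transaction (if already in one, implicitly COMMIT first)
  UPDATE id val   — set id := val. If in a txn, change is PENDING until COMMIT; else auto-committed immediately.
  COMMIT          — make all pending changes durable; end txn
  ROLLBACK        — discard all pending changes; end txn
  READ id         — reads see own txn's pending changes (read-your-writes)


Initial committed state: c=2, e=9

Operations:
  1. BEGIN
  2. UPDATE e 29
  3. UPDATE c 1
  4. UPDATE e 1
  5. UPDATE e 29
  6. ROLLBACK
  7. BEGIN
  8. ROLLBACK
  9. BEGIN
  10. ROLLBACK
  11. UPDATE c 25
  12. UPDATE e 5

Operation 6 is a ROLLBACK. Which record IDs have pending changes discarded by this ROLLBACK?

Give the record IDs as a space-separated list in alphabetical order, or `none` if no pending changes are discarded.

Initial committed: {c=2, e=9}
Op 1: BEGIN: in_txn=True, pending={}
Op 2: UPDATE e=29 (pending; pending now {e=29})
Op 3: UPDATE c=1 (pending; pending now {c=1, e=29})
Op 4: UPDATE e=1 (pending; pending now {c=1, e=1})
Op 5: UPDATE e=29 (pending; pending now {c=1, e=29})
Op 6: ROLLBACK: discarded pending ['c', 'e']; in_txn=False
Op 7: BEGIN: in_txn=True, pending={}
Op 8: ROLLBACK: discarded pending []; in_txn=False
Op 9: BEGIN: in_txn=True, pending={}
Op 10: ROLLBACK: discarded pending []; in_txn=False
Op 11: UPDATE c=25 (auto-commit; committed c=25)
Op 12: UPDATE e=5 (auto-commit; committed e=5)
ROLLBACK at op 6 discards: ['c', 'e']

Answer: c e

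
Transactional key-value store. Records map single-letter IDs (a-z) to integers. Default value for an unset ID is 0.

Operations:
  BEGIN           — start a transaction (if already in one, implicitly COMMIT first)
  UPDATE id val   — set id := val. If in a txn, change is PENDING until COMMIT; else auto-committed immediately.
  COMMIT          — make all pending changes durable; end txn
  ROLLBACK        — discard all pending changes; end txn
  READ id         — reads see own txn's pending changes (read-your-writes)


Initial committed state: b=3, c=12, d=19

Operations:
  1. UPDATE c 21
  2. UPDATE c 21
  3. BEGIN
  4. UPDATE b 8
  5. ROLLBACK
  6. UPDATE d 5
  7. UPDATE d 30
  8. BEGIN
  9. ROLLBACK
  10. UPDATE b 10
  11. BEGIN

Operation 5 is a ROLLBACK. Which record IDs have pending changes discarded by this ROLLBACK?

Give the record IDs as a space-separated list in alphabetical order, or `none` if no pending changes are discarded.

Initial committed: {b=3, c=12, d=19}
Op 1: UPDATE c=21 (auto-commit; committed c=21)
Op 2: UPDATE c=21 (auto-commit; committed c=21)
Op 3: BEGIN: in_txn=True, pending={}
Op 4: UPDATE b=8 (pending; pending now {b=8})
Op 5: ROLLBACK: discarded pending ['b']; in_txn=False
Op 6: UPDATE d=5 (auto-commit; committed d=5)
Op 7: UPDATE d=30 (auto-commit; committed d=30)
Op 8: BEGIN: in_txn=True, pending={}
Op 9: ROLLBACK: discarded pending []; in_txn=False
Op 10: UPDATE b=10 (auto-commit; committed b=10)
Op 11: BEGIN: in_txn=True, pending={}
ROLLBACK at op 5 discards: ['b']

Answer: b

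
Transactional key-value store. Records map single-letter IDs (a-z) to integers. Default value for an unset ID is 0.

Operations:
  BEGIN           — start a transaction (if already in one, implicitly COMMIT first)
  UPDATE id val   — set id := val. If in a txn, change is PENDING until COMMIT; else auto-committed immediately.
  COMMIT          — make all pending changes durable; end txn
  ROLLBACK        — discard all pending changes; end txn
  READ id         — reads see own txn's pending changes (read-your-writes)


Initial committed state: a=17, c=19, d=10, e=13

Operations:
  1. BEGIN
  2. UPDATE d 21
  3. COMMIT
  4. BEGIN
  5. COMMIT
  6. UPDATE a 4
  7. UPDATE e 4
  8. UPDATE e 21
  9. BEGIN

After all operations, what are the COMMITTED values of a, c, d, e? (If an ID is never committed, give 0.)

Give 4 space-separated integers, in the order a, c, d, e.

Initial committed: {a=17, c=19, d=10, e=13}
Op 1: BEGIN: in_txn=True, pending={}
Op 2: UPDATE d=21 (pending; pending now {d=21})
Op 3: COMMIT: merged ['d'] into committed; committed now {a=17, c=19, d=21, e=13}
Op 4: BEGIN: in_txn=True, pending={}
Op 5: COMMIT: merged [] into committed; committed now {a=17, c=19, d=21, e=13}
Op 6: UPDATE a=4 (auto-commit; committed a=4)
Op 7: UPDATE e=4 (auto-commit; committed e=4)
Op 8: UPDATE e=21 (auto-commit; committed e=21)
Op 9: BEGIN: in_txn=True, pending={}
Final committed: {a=4, c=19, d=21, e=21}

Answer: 4 19 21 21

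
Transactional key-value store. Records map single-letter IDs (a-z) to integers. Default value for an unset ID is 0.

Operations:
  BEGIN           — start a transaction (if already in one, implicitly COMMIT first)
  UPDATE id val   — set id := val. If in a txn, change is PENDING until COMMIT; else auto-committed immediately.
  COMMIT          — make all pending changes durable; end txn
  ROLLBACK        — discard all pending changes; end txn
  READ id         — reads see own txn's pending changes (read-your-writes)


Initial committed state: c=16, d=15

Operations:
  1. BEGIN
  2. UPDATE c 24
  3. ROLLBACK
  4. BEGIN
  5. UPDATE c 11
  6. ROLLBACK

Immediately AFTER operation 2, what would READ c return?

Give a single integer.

Initial committed: {c=16, d=15}
Op 1: BEGIN: in_txn=True, pending={}
Op 2: UPDATE c=24 (pending; pending now {c=24})
After op 2: visible(c) = 24 (pending={c=24}, committed={c=16, d=15})

Answer: 24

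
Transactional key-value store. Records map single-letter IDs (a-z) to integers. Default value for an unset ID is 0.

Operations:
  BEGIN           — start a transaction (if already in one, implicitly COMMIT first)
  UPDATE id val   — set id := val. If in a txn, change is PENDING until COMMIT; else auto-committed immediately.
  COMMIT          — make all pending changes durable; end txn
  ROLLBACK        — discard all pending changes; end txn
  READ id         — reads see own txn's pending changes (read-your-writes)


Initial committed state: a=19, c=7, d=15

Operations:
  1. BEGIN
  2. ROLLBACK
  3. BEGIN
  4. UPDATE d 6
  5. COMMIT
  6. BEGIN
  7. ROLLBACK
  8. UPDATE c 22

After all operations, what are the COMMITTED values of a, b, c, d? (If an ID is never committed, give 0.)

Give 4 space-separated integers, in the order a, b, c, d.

Initial committed: {a=19, c=7, d=15}
Op 1: BEGIN: in_txn=True, pending={}
Op 2: ROLLBACK: discarded pending []; in_txn=False
Op 3: BEGIN: in_txn=True, pending={}
Op 4: UPDATE d=6 (pending; pending now {d=6})
Op 5: COMMIT: merged ['d'] into committed; committed now {a=19, c=7, d=6}
Op 6: BEGIN: in_txn=True, pending={}
Op 7: ROLLBACK: discarded pending []; in_txn=False
Op 8: UPDATE c=22 (auto-commit; committed c=22)
Final committed: {a=19, c=22, d=6}

Answer: 19 0 22 6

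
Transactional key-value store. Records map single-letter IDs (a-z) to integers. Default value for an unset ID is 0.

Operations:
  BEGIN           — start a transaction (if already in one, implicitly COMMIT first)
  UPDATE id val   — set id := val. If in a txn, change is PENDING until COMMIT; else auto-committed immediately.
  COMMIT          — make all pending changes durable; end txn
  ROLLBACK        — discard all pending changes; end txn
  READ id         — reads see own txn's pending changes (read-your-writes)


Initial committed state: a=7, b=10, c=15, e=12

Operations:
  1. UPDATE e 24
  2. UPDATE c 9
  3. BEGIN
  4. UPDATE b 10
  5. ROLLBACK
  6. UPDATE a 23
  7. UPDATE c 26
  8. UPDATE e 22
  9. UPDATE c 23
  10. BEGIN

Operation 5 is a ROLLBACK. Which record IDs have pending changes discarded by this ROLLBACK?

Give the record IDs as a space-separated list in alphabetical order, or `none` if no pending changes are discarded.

Initial committed: {a=7, b=10, c=15, e=12}
Op 1: UPDATE e=24 (auto-commit; committed e=24)
Op 2: UPDATE c=9 (auto-commit; committed c=9)
Op 3: BEGIN: in_txn=True, pending={}
Op 4: UPDATE b=10 (pending; pending now {b=10})
Op 5: ROLLBACK: discarded pending ['b']; in_txn=False
Op 6: UPDATE a=23 (auto-commit; committed a=23)
Op 7: UPDATE c=26 (auto-commit; committed c=26)
Op 8: UPDATE e=22 (auto-commit; committed e=22)
Op 9: UPDATE c=23 (auto-commit; committed c=23)
Op 10: BEGIN: in_txn=True, pending={}
ROLLBACK at op 5 discards: ['b']

Answer: b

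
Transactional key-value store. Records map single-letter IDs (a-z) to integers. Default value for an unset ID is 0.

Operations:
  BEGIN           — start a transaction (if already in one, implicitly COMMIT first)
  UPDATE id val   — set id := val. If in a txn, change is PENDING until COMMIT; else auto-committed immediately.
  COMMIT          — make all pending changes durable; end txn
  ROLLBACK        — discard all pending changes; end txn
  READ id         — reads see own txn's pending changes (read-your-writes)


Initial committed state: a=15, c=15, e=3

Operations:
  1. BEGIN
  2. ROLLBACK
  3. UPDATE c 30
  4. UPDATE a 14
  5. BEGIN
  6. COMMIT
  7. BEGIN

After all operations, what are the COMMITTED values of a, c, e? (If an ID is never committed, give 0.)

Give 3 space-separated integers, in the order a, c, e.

Answer: 14 30 3

Derivation:
Initial committed: {a=15, c=15, e=3}
Op 1: BEGIN: in_txn=True, pending={}
Op 2: ROLLBACK: discarded pending []; in_txn=False
Op 3: UPDATE c=30 (auto-commit; committed c=30)
Op 4: UPDATE a=14 (auto-commit; committed a=14)
Op 5: BEGIN: in_txn=True, pending={}
Op 6: COMMIT: merged [] into committed; committed now {a=14, c=30, e=3}
Op 7: BEGIN: in_txn=True, pending={}
Final committed: {a=14, c=30, e=3}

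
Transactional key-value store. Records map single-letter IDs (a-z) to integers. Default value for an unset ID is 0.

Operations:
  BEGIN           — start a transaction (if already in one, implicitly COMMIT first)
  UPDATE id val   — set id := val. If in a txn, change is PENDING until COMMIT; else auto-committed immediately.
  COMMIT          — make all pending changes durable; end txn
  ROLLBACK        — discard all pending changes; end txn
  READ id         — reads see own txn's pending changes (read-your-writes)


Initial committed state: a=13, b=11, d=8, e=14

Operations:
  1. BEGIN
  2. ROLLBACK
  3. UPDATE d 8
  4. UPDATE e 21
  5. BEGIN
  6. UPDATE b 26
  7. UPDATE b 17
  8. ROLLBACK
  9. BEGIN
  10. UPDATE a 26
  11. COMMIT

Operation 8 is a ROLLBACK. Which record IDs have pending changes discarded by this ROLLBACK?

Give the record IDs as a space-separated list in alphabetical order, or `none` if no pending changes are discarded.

Answer: b

Derivation:
Initial committed: {a=13, b=11, d=8, e=14}
Op 1: BEGIN: in_txn=True, pending={}
Op 2: ROLLBACK: discarded pending []; in_txn=False
Op 3: UPDATE d=8 (auto-commit; committed d=8)
Op 4: UPDATE e=21 (auto-commit; committed e=21)
Op 5: BEGIN: in_txn=True, pending={}
Op 6: UPDATE b=26 (pending; pending now {b=26})
Op 7: UPDATE b=17 (pending; pending now {b=17})
Op 8: ROLLBACK: discarded pending ['b']; in_txn=False
Op 9: BEGIN: in_txn=True, pending={}
Op 10: UPDATE a=26 (pending; pending now {a=26})
Op 11: COMMIT: merged ['a'] into committed; committed now {a=26, b=11, d=8, e=21}
ROLLBACK at op 8 discards: ['b']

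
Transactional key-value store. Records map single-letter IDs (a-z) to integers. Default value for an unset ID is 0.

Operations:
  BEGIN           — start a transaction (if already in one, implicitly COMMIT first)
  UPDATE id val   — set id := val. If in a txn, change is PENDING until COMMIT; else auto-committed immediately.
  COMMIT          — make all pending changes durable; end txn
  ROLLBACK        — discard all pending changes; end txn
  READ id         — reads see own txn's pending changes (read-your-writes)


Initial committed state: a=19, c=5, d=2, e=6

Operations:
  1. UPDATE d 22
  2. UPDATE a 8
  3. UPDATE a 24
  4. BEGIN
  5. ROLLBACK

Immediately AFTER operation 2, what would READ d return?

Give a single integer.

Initial committed: {a=19, c=5, d=2, e=6}
Op 1: UPDATE d=22 (auto-commit; committed d=22)
Op 2: UPDATE a=8 (auto-commit; committed a=8)
After op 2: visible(d) = 22 (pending={}, committed={a=8, c=5, d=22, e=6})

Answer: 22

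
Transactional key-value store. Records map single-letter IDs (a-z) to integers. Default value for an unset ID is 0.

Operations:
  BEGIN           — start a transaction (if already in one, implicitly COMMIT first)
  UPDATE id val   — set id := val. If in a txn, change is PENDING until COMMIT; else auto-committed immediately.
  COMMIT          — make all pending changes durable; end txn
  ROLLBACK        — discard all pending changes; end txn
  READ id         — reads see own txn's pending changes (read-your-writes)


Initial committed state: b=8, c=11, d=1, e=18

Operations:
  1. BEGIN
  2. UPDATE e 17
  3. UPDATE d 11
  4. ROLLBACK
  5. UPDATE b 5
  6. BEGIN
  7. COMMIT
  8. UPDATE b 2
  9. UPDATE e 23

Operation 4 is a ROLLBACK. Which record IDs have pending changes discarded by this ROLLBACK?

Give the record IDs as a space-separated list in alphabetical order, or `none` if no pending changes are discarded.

Initial committed: {b=8, c=11, d=1, e=18}
Op 1: BEGIN: in_txn=True, pending={}
Op 2: UPDATE e=17 (pending; pending now {e=17})
Op 3: UPDATE d=11 (pending; pending now {d=11, e=17})
Op 4: ROLLBACK: discarded pending ['d', 'e']; in_txn=False
Op 5: UPDATE b=5 (auto-commit; committed b=5)
Op 6: BEGIN: in_txn=True, pending={}
Op 7: COMMIT: merged [] into committed; committed now {b=5, c=11, d=1, e=18}
Op 8: UPDATE b=2 (auto-commit; committed b=2)
Op 9: UPDATE e=23 (auto-commit; committed e=23)
ROLLBACK at op 4 discards: ['d', 'e']

Answer: d e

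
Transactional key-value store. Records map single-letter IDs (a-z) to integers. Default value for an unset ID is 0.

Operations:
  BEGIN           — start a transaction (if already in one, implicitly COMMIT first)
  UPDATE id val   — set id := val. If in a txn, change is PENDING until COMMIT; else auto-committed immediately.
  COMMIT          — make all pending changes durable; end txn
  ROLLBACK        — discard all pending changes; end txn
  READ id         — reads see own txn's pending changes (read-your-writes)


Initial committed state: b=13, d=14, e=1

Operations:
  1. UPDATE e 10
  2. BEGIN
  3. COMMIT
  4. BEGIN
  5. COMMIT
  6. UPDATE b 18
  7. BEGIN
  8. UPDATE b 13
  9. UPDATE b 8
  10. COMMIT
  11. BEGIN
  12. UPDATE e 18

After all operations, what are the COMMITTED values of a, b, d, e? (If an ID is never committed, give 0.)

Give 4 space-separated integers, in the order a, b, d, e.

Answer: 0 8 14 10

Derivation:
Initial committed: {b=13, d=14, e=1}
Op 1: UPDATE e=10 (auto-commit; committed e=10)
Op 2: BEGIN: in_txn=True, pending={}
Op 3: COMMIT: merged [] into committed; committed now {b=13, d=14, e=10}
Op 4: BEGIN: in_txn=True, pending={}
Op 5: COMMIT: merged [] into committed; committed now {b=13, d=14, e=10}
Op 6: UPDATE b=18 (auto-commit; committed b=18)
Op 7: BEGIN: in_txn=True, pending={}
Op 8: UPDATE b=13 (pending; pending now {b=13})
Op 9: UPDATE b=8 (pending; pending now {b=8})
Op 10: COMMIT: merged ['b'] into committed; committed now {b=8, d=14, e=10}
Op 11: BEGIN: in_txn=True, pending={}
Op 12: UPDATE e=18 (pending; pending now {e=18})
Final committed: {b=8, d=14, e=10}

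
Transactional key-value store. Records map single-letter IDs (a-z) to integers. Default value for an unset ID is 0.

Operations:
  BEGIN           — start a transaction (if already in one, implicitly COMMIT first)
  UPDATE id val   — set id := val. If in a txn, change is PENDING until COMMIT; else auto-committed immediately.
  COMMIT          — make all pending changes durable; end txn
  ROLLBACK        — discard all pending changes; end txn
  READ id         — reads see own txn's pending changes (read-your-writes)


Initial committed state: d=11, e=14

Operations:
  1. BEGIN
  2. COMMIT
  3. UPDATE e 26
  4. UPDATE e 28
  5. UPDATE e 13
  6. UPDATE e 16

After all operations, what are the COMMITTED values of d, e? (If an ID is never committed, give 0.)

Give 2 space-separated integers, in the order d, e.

Initial committed: {d=11, e=14}
Op 1: BEGIN: in_txn=True, pending={}
Op 2: COMMIT: merged [] into committed; committed now {d=11, e=14}
Op 3: UPDATE e=26 (auto-commit; committed e=26)
Op 4: UPDATE e=28 (auto-commit; committed e=28)
Op 5: UPDATE e=13 (auto-commit; committed e=13)
Op 6: UPDATE e=16 (auto-commit; committed e=16)
Final committed: {d=11, e=16}

Answer: 11 16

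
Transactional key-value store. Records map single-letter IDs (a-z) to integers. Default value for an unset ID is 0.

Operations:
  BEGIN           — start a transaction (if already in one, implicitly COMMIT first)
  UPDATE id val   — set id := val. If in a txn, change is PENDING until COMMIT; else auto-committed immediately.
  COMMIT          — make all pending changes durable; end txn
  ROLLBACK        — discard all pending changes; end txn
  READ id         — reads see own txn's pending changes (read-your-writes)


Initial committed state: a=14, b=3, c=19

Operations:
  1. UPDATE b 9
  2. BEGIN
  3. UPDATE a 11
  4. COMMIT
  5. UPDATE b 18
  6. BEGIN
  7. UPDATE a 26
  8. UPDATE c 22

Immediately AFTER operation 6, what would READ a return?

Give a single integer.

Answer: 11

Derivation:
Initial committed: {a=14, b=3, c=19}
Op 1: UPDATE b=9 (auto-commit; committed b=9)
Op 2: BEGIN: in_txn=True, pending={}
Op 3: UPDATE a=11 (pending; pending now {a=11})
Op 4: COMMIT: merged ['a'] into committed; committed now {a=11, b=9, c=19}
Op 5: UPDATE b=18 (auto-commit; committed b=18)
Op 6: BEGIN: in_txn=True, pending={}
After op 6: visible(a) = 11 (pending={}, committed={a=11, b=18, c=19})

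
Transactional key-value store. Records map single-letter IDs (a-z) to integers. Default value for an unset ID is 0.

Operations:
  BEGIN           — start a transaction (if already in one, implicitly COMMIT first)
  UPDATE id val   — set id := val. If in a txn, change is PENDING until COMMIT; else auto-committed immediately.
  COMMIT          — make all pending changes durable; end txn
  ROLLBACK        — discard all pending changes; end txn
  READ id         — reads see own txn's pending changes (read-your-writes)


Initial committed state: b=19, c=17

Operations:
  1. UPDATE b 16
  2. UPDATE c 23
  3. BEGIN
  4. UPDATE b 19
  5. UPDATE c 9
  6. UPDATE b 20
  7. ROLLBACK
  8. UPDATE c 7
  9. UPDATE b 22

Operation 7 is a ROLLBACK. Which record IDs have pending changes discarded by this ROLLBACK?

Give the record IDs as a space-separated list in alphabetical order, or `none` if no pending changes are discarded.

Initial committed: {b=19, c=17}
Op 1: UPDATE b=16 (auto-commit; committed b=16)
Op 2: UPDATE c=23 (auto-commit; committed c=23)
Op 3: BEGIN: in_txn=True, pending={}
Op 4: UPDATE b=19 (pending; pending now {b=19})
Op 5: UPDATE c=9 (pending; pending now {b=19, c=9})
Op 6: UPDATE b=20 (pending; pending now {b=20, c=9})
Op 7: ROLLBACK: discarded pending ['b', 'c']; in_txn=False
Op 8: UPDATE c=7 (auto-commit; committed c=7)
Op 9: UPDATE b=22 (auto-commit; committed b=22)
ROLLBACK at op 7 discards: ['b', 'c']

Answer: b c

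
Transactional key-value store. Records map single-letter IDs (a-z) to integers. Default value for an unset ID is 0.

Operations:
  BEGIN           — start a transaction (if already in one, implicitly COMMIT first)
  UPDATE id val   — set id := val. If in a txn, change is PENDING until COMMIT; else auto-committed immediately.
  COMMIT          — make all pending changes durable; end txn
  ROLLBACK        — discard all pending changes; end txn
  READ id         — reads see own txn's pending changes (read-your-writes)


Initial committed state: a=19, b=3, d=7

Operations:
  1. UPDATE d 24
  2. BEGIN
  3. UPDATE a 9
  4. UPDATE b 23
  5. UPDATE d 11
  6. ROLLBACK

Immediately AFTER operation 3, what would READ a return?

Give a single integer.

Initial committed: {a=19, b=3, d=7}
Op 1: UPDATE d=24 (auto-commit; committed d=24)
Op 2: BEGIN: in_txn=True, pending={}
Op 3: UPDATE a=9 (pending; pending now {a=9})
After op 3: visible(a) = 9 (pending={a=9}, committed={a=19, b=3, d=24})

Answer: 9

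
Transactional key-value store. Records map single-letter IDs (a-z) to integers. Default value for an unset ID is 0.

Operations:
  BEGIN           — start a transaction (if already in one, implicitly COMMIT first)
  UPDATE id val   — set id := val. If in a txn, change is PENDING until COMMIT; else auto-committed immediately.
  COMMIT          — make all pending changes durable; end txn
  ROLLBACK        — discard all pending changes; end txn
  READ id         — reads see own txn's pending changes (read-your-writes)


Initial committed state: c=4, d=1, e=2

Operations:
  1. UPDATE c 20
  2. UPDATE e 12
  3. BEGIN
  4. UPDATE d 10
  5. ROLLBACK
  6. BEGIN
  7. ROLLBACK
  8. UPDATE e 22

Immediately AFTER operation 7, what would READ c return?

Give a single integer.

Initial committed: {c=4, d=1, e=2}
Op 1: UPDATE c=20 (auto-commit; committed c=20)
Op 2: UPDATE e=12 (auto-commit; committed e=12)
Op 3: BEGIN: in_txn=True, pending={}
Op 4: UPDATE d=10 (pending; pending now {d=10})
Op 5: ROLLBACK: discarded pending ['d']; in_txn=False
Op 6: BEGIN: in_txn=True, pending={}
Op 7: ROLLBACK: discarded pending []; in_txn=False
After op 7: visible(c) = 20 (pending={}, committed={c=20, d=1, e=12})

Answer: 20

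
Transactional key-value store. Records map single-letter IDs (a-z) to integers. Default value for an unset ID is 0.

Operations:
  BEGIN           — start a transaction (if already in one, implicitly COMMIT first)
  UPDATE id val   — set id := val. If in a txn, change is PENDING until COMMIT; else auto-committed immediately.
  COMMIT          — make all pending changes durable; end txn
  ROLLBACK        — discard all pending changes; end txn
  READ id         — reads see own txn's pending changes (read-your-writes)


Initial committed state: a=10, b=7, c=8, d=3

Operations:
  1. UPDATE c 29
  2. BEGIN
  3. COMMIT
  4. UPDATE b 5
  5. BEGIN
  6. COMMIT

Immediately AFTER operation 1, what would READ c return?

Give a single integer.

Initial committed: {a=10, b=7, c=8, d=3}
Op 1: UPDATE c=29 (auto-commit; committed c=29)
After op 1: visible(c) = 29 (pending={}, committed={a=10, b=7, c=29, d=3})

Answer: 29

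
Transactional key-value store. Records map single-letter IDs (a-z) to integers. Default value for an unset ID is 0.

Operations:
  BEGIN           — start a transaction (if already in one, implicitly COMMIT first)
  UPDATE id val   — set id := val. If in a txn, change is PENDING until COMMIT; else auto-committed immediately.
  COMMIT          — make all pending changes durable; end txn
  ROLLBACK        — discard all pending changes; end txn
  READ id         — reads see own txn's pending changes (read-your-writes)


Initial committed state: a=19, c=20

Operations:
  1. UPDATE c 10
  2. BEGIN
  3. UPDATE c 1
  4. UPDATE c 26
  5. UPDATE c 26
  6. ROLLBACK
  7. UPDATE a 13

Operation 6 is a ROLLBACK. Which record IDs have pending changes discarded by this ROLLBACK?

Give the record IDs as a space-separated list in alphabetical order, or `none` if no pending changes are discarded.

Initial committed: {a=19, c=20}
Op 1: UPDATE c=10 (auto-commit; committed c=10)
Op 2: BEGIN: in_txn=True, pending={}
Op 3: UPDATE c=1 (pending; pending now {c=1})
Op 4: UPDATE c=26 (pending; pending now {c=26})
Op 5: UPDATE c=26 (pending; pending now {c=26})
Op 6: ROLLBACK: discarded pending ['c']; in_txn=False
Op 7: UPDATE a=13 (auto-commit; committed a=13)
ROLLBACK at op 6 discards: ['c']

Answer: c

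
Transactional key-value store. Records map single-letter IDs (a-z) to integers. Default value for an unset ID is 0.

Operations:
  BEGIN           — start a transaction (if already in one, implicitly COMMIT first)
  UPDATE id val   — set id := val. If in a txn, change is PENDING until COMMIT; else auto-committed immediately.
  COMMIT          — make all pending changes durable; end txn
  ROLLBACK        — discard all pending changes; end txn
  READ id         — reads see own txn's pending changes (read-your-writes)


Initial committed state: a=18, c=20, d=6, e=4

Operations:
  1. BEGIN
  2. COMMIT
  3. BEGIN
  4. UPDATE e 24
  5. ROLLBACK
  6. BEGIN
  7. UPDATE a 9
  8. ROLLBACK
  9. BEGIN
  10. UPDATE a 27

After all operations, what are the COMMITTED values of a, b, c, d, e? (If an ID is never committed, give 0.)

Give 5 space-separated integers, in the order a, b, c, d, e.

Initial committed: {a=18, c=20, d=6, e=4}
Op 1: BEGIN: in_txn=True, pending={}
Op 2: COMMIT: merged [] into committed; committed now {a=18, c=20, d=6, e=4}
Op 3: BEGIN: in_txn=True, pending={}
Op 4: UPDATE e=24 (pending; pending now {e=24})
Op 5: ROLLBACK: discarded pending ['e']; in_txn=False
Op 6: BEGIN: in_txn=True, pending={}
Op 7: UPDATE a=9 (pending; pending now {a=9})
Op 8: ROLLBACK: discarded pending ['a']; in_txn=False
Op 9: BEGIN: in_txn=True, pending={}
Op 10: UPDATE a=27 (pending; pending now {a=27})
Final committed: {a=18, c=20, d=6, e=4}

Answer: 18 0 20 6 4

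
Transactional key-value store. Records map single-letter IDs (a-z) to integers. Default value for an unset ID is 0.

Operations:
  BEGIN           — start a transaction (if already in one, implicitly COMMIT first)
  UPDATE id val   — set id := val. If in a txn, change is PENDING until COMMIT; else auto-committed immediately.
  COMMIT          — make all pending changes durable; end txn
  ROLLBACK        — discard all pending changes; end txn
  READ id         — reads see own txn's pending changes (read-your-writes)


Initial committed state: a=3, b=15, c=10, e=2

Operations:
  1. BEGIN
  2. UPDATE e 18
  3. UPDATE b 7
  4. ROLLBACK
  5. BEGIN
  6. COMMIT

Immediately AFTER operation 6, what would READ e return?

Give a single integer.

Initial committed: {a=3, b=15, c=10, e=2}
Op 1: BEGIN: in_txn=True, pending={}
Op 2: UPDATE e=18 (pending; pending now {e=18})
Op 3: UPDATE b=7 (pending; pending now {b=7, e=18})
Op 4: ROLLBACK: discarded pending ['b', 'e']; in_txn=False
Op 5: BEGIN: in_txn=True, pending={}
Op 6: COMMIT: merged [] into committed; committed now {a=3, b=15, c=10, e=2}
After op 6: visible(e) = 2 (pending={}, committed={a=3, b=15, c=10, e=2})

Answer: 2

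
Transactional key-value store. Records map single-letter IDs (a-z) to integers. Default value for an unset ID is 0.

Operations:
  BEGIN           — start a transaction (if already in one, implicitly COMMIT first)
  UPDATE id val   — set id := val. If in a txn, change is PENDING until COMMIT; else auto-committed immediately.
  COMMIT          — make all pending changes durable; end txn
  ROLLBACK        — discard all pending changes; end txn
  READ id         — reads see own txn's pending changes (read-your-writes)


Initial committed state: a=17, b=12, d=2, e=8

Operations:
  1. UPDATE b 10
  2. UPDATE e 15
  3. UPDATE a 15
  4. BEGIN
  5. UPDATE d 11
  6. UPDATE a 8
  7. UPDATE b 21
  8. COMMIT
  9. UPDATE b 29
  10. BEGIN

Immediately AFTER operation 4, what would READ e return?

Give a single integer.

Answer: 15

Derivation:
Initial committed: {a=17, b=12, d=2, e=8}
Op 1: UPDATE b=10 (auto-commit; committed b=10)
Op 2: UPDATE e=15 (auto-commit; committed e=15)
Op 3: UPDATE a=15 (auto-commit; committed a=15)
Op 4: BEGIN: in_txn=True, pending={}
After op 4: visible(e) = 15 (pending={}, committed={a=15, b=10, d=2, e=15})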